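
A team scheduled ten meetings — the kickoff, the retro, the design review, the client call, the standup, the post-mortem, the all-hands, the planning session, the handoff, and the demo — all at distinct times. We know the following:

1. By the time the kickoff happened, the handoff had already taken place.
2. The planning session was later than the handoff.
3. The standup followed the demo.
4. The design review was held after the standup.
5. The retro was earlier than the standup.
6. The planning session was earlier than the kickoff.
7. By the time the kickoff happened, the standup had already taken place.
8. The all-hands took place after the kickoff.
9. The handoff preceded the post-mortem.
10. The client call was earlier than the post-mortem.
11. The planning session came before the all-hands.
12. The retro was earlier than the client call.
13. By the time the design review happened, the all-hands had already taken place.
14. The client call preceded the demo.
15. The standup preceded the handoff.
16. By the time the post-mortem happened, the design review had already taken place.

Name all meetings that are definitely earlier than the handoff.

Directly stated before the handoff: the standup.
The client call reaches the handoff via the client call → the demo → the standup → the handoff.
The demo reaches the handoff via the demo → the standup → the handoff.
The retro reaches the handoff via the retro → the standup → the handoff.
No chain forces the post-mortem (or any of the others) ahead of the handoff.

the client call, the demo, the retro, the standup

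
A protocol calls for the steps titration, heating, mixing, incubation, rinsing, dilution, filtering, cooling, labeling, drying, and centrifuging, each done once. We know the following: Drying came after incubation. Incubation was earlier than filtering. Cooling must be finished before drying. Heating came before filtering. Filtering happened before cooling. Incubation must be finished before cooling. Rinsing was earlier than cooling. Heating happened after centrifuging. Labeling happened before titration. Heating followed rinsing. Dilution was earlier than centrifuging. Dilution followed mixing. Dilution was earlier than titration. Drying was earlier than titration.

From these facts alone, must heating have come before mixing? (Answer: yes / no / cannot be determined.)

no

Tracing the constraints gives mixing → dilution → centrifuging → heating, so mixing must come before heating.
That means heating cannot be before mixing.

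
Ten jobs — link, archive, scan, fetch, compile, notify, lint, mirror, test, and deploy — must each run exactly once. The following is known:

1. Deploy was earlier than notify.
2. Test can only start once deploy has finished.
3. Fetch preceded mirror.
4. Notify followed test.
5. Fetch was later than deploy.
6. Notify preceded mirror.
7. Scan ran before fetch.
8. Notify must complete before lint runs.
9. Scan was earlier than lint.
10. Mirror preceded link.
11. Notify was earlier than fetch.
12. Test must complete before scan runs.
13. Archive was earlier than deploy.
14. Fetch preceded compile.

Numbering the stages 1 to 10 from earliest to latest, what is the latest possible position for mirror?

Mirror must come before link — 1 stage forced after it.
Everything else can be placed before mirror in some valid order, so mirror can sit as late as position 10 − 1 = 9.

9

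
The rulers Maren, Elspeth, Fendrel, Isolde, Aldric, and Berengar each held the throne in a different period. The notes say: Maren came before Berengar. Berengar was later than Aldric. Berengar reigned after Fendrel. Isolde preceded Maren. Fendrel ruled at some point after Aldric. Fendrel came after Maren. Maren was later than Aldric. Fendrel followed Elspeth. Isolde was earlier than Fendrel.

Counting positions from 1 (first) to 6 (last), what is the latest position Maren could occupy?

Maren must come before Berengar and Fendrel — 2 rulers forced after them.
Everything else can be placed before Maren in some valid order, so Maren can sit as late as position 6 − 2 = 4.

4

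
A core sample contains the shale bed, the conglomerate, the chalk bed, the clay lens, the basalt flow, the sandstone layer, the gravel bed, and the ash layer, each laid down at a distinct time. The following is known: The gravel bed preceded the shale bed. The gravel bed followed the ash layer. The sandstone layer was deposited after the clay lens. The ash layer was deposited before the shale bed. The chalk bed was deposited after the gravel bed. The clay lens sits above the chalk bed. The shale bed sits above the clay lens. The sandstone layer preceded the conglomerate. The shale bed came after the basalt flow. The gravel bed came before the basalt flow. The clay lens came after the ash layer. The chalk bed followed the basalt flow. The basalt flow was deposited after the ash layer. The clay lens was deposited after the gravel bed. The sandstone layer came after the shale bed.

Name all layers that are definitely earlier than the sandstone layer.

Directly stated before the sandstone layer: the clay lens and the shale bed.
The ash layer reaches the sandstone layer via the ash layer → the shale bed → the sandstone layer.
The basalt flow reaches the sandstone layer via the basalt flow → the shale bed → the sandstone layer.
The chalk bed reaches the sandstone layer via the chalk bed → the clay lens → the sandstone layer.
Likewise the gravel bed reaches the sandstone layer by chaining the stated constraints.
No chain forces the conglomerate ahead of the sandstone layer.

the ash layer, the basalt flow, the chalk bed, the clay lens, the gravel bed, the shale bed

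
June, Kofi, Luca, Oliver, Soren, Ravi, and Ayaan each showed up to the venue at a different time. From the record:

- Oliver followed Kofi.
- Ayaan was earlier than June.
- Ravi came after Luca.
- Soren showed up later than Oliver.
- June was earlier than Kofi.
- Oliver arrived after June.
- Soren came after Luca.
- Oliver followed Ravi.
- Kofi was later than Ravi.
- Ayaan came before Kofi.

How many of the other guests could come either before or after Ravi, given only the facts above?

2

Forced before Ravi: Luca; forced after Ravi: Kofi, Oliver, and Soren.
That leaves Ayaan and June with no forced order relative to Ravi — 2.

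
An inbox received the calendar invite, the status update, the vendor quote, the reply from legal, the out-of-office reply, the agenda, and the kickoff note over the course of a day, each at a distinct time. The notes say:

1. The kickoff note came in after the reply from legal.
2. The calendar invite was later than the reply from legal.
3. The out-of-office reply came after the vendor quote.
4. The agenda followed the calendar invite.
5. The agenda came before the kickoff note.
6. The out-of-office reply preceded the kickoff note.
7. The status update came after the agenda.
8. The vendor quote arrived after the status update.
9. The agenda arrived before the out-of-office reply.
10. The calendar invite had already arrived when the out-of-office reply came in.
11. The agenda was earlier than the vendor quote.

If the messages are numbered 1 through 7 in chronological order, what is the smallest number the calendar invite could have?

The reply from legal must come before the calendar invite — 1 forced predecessor.
Nothing else is forced ahead of the calendar invite, so its earliest slot is position 1 + 1 = 2.

2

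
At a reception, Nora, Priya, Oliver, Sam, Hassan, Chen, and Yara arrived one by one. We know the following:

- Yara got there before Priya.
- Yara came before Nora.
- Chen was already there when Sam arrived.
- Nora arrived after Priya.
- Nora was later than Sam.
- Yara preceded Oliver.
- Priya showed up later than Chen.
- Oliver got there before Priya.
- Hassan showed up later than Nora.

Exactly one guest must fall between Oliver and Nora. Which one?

Priya

Tracing the constraints gives Oliver → Priya → Nora, so Priya sits after Oliver and before Nora.
No other guest is forced both after Oliver and before Nora.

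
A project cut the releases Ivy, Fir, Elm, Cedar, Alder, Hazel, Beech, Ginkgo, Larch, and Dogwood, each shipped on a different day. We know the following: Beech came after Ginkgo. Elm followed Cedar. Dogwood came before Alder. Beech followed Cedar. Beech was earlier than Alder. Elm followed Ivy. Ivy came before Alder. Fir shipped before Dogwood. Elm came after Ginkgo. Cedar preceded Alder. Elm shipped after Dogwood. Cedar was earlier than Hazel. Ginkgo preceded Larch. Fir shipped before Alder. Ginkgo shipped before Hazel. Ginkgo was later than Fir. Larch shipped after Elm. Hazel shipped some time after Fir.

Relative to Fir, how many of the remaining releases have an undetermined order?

Forced after Fir: Alder, Beech, Dogwood, Elm, Ginkgo, Hazel, and Larch.
That leaves Cedar and Ivy with no forced order relative to Fir — 2.

2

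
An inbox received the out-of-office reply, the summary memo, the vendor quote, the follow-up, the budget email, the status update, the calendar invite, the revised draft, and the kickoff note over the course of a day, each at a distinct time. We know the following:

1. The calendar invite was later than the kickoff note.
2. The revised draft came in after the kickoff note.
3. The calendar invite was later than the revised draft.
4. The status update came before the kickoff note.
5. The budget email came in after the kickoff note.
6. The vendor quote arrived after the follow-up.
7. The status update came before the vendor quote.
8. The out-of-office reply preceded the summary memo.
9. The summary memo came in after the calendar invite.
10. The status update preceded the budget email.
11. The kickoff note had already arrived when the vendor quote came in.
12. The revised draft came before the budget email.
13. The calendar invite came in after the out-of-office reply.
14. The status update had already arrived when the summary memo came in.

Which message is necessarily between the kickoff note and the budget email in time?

the revised draft

Tracing the constraints gives the kickoff note → the revised draft → the budget email, so the revised draft sits after the kickoff note and before the budget email.
No other message is forced both after the kickoff note and before the budget email.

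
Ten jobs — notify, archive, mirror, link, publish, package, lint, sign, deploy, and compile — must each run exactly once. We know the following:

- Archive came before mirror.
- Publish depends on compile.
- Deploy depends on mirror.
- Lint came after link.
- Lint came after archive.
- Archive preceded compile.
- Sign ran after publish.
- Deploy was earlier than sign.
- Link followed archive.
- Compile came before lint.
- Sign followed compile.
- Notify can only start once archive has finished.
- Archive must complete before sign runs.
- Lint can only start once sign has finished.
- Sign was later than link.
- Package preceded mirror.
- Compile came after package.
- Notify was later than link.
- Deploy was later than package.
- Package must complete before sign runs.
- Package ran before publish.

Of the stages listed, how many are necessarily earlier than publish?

3

Directly stated before publish: compile and package.
Archive reaches publish via archive → compile → publish.
No chain forces link (or any of the others) ahead of publish.
That's archive, compile, and package — 3 in all.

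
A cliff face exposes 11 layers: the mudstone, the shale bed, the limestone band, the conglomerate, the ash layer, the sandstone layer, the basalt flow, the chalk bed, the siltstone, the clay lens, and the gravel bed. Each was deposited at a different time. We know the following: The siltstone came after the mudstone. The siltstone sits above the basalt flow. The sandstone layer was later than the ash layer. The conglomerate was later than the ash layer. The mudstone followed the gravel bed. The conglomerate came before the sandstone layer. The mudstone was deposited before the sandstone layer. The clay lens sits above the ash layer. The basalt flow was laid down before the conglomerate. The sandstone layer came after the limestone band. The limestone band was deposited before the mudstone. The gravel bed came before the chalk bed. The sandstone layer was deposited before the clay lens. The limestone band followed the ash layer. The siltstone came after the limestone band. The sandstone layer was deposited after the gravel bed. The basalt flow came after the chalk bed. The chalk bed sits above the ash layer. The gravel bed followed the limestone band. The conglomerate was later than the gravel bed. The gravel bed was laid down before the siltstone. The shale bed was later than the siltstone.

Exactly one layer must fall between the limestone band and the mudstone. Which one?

the gravel bed

Tracing the constraints gives the limestone band → the gravel bed → the mudstone, so the gravel bed sits after the limestone band and before the mudstone.
No other layer is forced both after the limestone band and before the mudstone.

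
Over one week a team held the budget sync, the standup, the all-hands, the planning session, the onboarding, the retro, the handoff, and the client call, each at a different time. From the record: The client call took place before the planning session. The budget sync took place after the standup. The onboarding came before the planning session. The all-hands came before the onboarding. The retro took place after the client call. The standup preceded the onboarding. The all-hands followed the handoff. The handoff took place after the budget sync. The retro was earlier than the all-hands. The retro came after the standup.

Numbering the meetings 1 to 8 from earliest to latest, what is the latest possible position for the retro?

5

The retro must come before the all-hands, the onboarding, and the planning session — 3 meetings forced after it.
Everything else can be placed before the retro in some valid order, so the retro can sit as late as position 8 − 3 = 5.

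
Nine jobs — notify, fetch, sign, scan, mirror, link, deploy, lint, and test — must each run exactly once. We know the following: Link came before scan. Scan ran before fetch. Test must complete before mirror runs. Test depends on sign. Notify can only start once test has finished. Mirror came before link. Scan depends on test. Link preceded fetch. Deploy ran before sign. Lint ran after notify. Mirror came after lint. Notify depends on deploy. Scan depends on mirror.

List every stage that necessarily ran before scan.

deploy, link, lint, mirror, notify, sign, test

Directly stated before scan: link, mirror, and test.
Deploy reaches scan via deploy → sign → test → scan.
Lint reaches scan via lint → mirror → scan.
Notify reaches scan via notify → lint → mirror → scan.
Likewise sign reaches scan by chaining the stated constraints.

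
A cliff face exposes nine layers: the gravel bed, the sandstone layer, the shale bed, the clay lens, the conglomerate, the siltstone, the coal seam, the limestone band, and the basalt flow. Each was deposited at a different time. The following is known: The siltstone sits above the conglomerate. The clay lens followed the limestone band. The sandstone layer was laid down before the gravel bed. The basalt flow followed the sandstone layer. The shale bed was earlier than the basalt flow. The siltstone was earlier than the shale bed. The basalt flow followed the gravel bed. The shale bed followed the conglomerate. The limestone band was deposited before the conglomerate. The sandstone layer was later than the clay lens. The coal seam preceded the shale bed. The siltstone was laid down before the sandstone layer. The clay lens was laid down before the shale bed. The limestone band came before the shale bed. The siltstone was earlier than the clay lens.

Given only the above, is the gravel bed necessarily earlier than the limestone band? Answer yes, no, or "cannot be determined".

no

Tracing the constraints gives the limestone band → the clay lens → the sandstone layer → the gravel bed, so the limestone band must come before the gravel bed.
That means the gravel bed cannot be before the limestone band.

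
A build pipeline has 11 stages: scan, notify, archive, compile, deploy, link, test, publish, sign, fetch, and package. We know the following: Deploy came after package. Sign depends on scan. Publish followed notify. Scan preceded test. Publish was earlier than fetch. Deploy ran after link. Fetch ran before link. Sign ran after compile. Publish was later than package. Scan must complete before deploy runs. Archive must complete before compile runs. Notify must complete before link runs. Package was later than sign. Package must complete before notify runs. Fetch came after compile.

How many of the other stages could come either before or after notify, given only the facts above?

1

Forced before notify: archive, compile, package, scan, and sign; forced after notify: deploy, fetch, link, and publish.
That leaves test with no forced order relative to notify — 1.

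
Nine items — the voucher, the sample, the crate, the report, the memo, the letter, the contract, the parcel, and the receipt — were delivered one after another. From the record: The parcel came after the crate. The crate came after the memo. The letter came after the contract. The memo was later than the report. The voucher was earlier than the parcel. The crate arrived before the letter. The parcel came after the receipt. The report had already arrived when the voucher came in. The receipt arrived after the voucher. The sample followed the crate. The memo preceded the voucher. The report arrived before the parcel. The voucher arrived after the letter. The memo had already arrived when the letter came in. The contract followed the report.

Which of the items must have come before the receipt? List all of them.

Directly stated before the receipt: the voucher.
The contract reaches the receipt via the contract → the letter → the voucher → the receipt.
The crate reaches the receipt via the crate → the letter → the voucher → the receipt.
The letter reaches the receipt via the letter → the voucher → the receipt.
Likewise the memo and the report each reach the receipt by chaining the stated constraints.
No chain forces the parcel (or any of the others) ahead of the receipt.

the contract, the crate, the letter, the memo, the report, the voucher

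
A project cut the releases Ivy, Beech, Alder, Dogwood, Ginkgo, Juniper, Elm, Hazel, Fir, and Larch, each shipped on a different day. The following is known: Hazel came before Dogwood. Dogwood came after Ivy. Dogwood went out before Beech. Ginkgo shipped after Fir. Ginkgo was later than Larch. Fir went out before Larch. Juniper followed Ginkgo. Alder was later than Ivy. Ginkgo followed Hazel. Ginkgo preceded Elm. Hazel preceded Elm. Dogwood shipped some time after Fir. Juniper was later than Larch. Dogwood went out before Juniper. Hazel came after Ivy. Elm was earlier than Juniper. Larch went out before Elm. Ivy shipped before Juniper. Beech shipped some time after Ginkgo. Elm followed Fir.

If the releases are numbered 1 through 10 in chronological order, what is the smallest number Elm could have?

6

Fir, Ginkgo, Hazel, Ivy, and Larch must all come before Elm — 5 forced predecessors.
Nothing else is forced ahead of Elm, so its earliest slot is position 5 + 1 = 6.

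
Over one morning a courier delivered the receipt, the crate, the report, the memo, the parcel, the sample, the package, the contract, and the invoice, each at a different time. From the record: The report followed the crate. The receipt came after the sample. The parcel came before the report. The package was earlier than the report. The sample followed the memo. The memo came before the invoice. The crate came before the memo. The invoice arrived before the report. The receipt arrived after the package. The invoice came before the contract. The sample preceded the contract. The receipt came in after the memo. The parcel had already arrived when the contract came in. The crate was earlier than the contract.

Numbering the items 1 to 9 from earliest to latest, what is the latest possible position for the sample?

7

The sample must come before the contract and the receipt — 2 items forced after it.
Everything else can be placed before the sample in some valid order, so the sample can sit as late as position 9 − 2 = 7.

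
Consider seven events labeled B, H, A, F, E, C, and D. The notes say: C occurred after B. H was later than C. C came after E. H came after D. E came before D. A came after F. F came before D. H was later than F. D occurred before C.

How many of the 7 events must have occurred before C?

4

Directly stated before C: B, D, and E.
F reaches C via F → D → C.
No chain forces H (or any of the others) ahead of C.
That's B, D, E, and F — 4 in all.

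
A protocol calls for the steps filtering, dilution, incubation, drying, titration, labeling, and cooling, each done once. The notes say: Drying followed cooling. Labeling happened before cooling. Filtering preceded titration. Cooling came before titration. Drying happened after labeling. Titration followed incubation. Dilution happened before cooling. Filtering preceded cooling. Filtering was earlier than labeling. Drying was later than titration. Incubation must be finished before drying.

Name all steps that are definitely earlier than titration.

cooling, dilution, filtering, incubation, labeling

Directly stated before titration: cooling, filtering, and incubation.
Dilution reaches titration via dilution → cooling → titration.
Labeling reaches titration via labeling → cooling → titration.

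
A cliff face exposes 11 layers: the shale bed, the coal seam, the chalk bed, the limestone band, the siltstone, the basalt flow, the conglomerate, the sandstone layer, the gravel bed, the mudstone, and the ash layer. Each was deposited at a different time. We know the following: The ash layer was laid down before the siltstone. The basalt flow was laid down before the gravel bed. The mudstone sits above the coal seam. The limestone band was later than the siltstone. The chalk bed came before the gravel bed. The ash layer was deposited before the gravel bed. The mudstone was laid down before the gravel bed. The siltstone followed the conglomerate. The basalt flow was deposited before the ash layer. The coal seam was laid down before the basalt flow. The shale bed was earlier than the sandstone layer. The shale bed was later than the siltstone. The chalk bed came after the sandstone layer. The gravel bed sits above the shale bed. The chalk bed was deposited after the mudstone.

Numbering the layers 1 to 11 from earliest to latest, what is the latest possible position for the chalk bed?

The chalk bed must come before the gravel bed — 1 layer forced after it.
Everything else can be placed before the chalk bed in some valid order, so the chalk bed can sit as late as position 11 − 1 = 10.

10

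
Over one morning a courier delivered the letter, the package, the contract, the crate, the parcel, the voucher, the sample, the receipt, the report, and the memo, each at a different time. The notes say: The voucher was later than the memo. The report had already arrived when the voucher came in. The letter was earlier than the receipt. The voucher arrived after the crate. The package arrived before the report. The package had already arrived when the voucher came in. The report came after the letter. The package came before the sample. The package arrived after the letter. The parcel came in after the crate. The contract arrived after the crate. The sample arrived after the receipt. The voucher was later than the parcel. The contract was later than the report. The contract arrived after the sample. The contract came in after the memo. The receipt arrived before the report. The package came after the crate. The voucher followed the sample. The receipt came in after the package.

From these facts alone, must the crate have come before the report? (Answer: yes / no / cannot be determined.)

yes

Chain the constraints: the crate → the package → the report. Each link is directly stated, so the crate comes before the report.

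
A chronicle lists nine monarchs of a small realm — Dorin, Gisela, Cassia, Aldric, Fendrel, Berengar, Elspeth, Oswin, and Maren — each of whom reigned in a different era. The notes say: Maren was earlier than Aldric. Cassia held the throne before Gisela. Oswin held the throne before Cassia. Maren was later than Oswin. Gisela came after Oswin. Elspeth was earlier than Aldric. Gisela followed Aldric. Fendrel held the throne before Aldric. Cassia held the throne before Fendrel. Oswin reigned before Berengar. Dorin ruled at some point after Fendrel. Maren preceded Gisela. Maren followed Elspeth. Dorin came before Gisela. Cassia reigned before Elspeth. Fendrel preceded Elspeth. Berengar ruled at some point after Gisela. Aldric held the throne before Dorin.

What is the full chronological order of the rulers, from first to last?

Oswin, Cassia, Fendrel, Elspeth, Maren, Aldric, Dorin, Gisela, Berengar

The constraints fix every adjacent pair, so only one ordering works:
Oswin → Cassia → Fendrel → Elspeth → Maren → Aldric → Dorin → Gisela → Berengar.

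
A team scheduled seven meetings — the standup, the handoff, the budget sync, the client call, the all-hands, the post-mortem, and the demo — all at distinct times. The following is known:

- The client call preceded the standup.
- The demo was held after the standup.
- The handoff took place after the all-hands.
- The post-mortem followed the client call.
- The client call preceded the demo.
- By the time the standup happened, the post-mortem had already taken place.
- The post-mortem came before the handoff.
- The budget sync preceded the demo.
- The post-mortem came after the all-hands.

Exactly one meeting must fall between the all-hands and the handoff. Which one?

the post-mortem

Tracing the constraints gives the all-hands → the post-mortem → the handoff, so the post-mortem sits after the all-hands and before the handoff.
No other meeting is forced both after the all-hands and before the handoff.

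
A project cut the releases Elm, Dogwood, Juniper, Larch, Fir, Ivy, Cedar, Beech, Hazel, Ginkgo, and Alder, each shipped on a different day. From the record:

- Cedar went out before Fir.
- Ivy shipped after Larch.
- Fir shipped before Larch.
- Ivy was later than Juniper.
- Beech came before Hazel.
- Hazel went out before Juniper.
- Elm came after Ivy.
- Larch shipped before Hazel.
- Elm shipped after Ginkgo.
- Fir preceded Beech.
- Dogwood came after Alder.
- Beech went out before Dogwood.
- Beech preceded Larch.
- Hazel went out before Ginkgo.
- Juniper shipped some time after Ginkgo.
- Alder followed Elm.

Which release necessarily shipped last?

Dogwood

Every other release has a chain of constraints placing it before Dogwood, so Dogwood is last.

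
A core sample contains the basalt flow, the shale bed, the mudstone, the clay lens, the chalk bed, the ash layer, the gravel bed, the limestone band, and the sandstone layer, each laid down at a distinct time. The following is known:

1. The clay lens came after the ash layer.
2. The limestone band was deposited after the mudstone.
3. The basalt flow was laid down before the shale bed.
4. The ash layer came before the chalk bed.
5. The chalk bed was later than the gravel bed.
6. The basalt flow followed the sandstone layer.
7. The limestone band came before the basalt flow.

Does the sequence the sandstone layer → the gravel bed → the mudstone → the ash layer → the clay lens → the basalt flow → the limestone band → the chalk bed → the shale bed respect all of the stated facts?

no

The constraints require the limestone band before the basalt flow, but in the proposed sequence the basalt flow appears ahead of the limestone band. That one violation is enough.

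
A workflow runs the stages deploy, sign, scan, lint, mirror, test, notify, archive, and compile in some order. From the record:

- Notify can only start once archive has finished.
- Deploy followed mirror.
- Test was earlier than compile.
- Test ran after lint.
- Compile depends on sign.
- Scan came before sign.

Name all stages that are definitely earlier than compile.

lint, scan, sign, test

Directly stated before compile: sign and test.
Lint reaches compile via lint → test → compile.
Scan reaches compile via scan → sign → compile.
No chain forces mirror (or any of the others) ahead of compile.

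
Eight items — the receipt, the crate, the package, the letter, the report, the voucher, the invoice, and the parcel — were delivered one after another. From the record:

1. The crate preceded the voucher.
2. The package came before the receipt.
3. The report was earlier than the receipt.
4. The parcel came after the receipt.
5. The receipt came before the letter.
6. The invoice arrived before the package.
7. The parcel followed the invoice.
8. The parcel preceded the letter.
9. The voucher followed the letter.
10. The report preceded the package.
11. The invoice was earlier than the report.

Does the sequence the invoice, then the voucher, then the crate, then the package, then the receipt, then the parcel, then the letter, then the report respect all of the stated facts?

The constraints require the letter before the voucher, but in the proposed sequence the voucher appears ahead of the letter. That one violation is enough.

no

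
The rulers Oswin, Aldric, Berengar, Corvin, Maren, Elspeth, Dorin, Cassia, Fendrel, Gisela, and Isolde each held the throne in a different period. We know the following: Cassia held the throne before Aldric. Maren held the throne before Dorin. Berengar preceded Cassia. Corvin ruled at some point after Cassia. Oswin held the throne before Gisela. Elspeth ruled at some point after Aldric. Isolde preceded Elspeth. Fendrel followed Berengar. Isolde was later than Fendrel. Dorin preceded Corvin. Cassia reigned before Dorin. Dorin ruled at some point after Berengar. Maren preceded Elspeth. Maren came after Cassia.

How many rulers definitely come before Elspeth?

6

Directly stated before Elspeth: Aldric, Isolde, and Maren.
Berengar reaches Elspeth via Berengar → Fendrel → Isolde → Elspeth.
Cassia reaches Elspeth via Cassia → Aldric → Elspeth.
Fendrel reaches Elspeth via Fendrel → Isolde → Elspeth.
No chain forces Gisela (or any of the others) ahead of Elspeth.
That's Aldric, Berengar, Cassia, Fendrel, Isolde, and Maren — 6 in all.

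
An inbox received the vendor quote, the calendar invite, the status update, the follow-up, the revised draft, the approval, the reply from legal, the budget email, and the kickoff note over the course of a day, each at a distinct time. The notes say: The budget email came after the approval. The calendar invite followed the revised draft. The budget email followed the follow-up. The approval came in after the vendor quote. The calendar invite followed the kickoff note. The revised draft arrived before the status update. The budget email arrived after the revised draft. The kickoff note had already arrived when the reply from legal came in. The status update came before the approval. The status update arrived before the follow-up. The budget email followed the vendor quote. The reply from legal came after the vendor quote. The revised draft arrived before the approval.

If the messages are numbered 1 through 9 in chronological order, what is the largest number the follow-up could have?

8

The follow-up must come before the budget email — 1 message forced after it.
Everything else can be placed before the follow-up in some valid order, so the follow-up can sit as late as position 9 − 1 = 8.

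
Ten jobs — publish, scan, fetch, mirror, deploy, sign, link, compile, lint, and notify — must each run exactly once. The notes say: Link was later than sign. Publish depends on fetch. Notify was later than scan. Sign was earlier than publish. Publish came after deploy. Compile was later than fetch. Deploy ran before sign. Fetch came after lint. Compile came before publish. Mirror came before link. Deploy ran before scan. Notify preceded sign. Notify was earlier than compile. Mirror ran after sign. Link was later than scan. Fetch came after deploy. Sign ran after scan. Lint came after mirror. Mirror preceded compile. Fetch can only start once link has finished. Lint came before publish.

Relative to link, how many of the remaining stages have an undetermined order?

Forced before link: deploy, mirror, notify, scan, and sign; forced after link: compile, fetch, and publish.
That leaves lint with no forced order relative to link — 1.

1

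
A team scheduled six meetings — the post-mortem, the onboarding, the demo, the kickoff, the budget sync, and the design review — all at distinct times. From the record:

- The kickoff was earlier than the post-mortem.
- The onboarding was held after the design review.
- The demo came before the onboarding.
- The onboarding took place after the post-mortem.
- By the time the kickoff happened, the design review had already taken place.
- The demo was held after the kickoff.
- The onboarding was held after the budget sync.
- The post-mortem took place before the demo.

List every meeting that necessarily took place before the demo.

the design review, the kickoff, the post-mortem

Directly stated before the demo: the kickoff and the post-mortem.
The design review reaches the demo via the design review → the kickoff → the demo.
No chain forces the budget sync (or any of the others) ahead of the demo.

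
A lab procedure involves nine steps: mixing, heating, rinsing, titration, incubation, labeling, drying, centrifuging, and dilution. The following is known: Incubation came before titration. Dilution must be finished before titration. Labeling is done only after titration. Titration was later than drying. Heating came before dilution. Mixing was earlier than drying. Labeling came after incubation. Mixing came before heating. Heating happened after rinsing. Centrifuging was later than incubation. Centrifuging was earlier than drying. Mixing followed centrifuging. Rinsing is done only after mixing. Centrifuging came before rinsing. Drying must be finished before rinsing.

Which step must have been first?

incubation

Incubation has a chain of constraints placing it before every other step, so incubation must be first.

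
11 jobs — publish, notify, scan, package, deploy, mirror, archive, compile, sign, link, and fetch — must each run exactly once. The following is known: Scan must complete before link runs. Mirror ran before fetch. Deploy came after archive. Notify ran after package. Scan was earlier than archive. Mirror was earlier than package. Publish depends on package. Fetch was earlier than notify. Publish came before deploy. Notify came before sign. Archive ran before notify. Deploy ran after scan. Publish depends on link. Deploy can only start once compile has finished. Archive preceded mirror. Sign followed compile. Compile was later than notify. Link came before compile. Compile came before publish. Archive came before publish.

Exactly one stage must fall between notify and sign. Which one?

compile

Tracing the constraints gives notify → compile → sign, so compile sits after notify and before sign.
No other stage is forced both after notify and before sign.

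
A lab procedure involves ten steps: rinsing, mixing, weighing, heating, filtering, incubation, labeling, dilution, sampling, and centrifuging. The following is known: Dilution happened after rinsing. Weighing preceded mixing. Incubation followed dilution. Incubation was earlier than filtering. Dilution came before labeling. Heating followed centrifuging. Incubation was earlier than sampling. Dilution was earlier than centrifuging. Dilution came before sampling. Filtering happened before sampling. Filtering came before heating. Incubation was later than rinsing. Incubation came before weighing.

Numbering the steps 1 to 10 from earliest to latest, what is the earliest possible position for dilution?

2

Rinsing must come before dilution — 1 forced predecessor.
Nothing else is forced ahead of dilution, so its earliest slot is position 1 + 1 = 2.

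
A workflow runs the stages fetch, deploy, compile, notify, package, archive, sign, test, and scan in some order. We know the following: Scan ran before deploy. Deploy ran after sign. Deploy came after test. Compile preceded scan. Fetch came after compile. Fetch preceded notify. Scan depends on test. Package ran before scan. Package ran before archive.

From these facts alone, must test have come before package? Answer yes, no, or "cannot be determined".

No chain of stated constraints runs from test to package, and none runs from package to test either.
So the relative order of test and package is not fixed by the given facts.

cannot be determined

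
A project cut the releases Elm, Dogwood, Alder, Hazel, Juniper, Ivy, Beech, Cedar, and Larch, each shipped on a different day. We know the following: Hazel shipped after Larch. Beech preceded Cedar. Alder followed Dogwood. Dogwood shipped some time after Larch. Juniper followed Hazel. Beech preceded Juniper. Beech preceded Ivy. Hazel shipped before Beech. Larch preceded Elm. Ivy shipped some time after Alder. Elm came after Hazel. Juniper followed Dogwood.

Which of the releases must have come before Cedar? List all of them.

Beech, Hazel, Larch

Directly stated before Cedar: Beech.
Hazel reaches Cedar via Hazel → Beech → Cedar.
Larch reaches Cedar via Larch → Hazel → Beech → Cedar.
No chain forces Elm (or any of the others) ahead of Cedar.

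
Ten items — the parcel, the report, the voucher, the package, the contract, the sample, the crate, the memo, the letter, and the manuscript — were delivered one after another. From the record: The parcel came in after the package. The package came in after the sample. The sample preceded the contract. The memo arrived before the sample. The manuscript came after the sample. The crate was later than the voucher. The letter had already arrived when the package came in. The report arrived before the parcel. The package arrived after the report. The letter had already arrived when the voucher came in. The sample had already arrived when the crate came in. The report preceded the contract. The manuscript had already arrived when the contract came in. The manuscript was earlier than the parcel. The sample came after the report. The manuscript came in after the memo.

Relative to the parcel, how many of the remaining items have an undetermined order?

3

Forced before the parcel: the letter, the manuscript, the memo, the package, the report, and the sample.
That leaves the contract, the crate, and the voucher with no forced order relative to the parcel — 3.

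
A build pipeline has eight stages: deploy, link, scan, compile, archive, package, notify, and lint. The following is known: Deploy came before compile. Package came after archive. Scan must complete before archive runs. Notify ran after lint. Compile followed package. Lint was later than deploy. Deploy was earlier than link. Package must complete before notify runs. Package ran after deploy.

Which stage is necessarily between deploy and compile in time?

Tracing the constraints gives deploy → package → compile, so package sits after deploy and before compile.
No other stage is forced both after deploy and before compile.

package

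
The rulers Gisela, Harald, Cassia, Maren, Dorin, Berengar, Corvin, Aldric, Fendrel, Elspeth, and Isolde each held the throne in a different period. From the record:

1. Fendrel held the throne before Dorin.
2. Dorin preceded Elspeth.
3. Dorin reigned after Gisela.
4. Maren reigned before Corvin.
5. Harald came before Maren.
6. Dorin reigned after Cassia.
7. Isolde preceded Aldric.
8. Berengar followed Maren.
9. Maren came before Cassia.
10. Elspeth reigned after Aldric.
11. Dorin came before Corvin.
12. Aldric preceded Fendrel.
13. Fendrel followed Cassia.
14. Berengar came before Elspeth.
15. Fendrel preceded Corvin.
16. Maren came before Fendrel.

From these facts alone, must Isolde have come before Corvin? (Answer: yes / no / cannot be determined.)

Chain the constraints: Isolde → Aldric → Fendrel → Corvin. Each link is directly stated, so Isolde comes before Corvin.

yes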